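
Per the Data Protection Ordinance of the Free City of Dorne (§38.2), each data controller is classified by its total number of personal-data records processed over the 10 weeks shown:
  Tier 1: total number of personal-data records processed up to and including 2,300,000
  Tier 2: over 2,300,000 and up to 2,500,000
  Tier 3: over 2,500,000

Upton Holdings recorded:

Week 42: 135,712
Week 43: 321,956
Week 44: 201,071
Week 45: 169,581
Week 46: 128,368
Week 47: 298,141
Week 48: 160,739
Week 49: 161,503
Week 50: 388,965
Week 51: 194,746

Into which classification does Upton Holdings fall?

Total number of personal-data records processed: 135,712 + 321,956 + 201,071 + 169,581 + 128,368 + 298,141 + 160,739 + 161,503 + 388,965 + 194,746 = 2,160,782.
2,160,782 ≤ 2,300,000, so Tier 1 applies.

Tier 1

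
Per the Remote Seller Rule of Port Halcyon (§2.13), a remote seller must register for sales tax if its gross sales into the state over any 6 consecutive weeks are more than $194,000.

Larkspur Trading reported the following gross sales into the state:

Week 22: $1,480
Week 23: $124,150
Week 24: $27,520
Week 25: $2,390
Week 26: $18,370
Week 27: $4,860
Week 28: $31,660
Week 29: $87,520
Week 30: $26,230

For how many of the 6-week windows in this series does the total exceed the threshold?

Week 22–Week 27: $1,480 + $124,150 + $27,520 + $2,390 + $18,370 + $4,860 = $178,770 (under)
Week 23–Week 28: $124,150 + $27,520 + $2,390 + $18,370 + $4,860 + $31,660 = $208,950 (over)
Week 24–Week 29: $27,520 + $2,390 + $18,370 + $4,860 + $31,660 + $87,520 = $172,320 (under)
Week 25–Week 30: $2,390 + $18,370 + $4,860 + $31,660 + $87,520 + $26,230 = $171,030 (under)
1 window exceeds the threshold.

1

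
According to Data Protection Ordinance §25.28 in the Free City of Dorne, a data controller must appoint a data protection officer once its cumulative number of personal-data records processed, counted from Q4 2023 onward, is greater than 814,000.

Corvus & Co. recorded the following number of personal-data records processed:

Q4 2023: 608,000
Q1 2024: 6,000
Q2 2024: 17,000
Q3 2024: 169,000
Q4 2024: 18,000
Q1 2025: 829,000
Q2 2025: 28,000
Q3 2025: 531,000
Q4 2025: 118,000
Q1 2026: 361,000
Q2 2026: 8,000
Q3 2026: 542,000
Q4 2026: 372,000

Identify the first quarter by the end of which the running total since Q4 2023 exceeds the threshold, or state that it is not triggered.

Through Q4 2023: 608,000
Through Q1 2024: 614,000
Through Q2 2024: 631,000
Through Q3 2024: 800,000
Through Q4 2024: 818,000 ← exceeds threshold

Q4 2024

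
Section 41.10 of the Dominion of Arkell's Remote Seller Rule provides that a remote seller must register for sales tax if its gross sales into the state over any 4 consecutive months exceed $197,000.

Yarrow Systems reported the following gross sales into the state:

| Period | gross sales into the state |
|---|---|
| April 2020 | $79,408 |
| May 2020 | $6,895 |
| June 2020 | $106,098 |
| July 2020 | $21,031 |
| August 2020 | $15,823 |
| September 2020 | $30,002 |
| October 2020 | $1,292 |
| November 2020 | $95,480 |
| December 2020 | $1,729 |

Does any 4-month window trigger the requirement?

Yes

April 2020–July 2020: $79,408 + $6,895 + $106,098 + $21,031 = $213,432 (over)
May 2020–August 2020: $6,895 + $106,098 + $21,031 + $15,823 = $149,847 (under)
June 2020–September 2020: $106,098 + $21,031 + $15,823 + $30,002 = $172,954 (under)
July 2020–October 2020: $21,031 + $15,823 + $30,002 + $1,292 = $68,148 (under)
August 2020–November 2020: $15,823 + $30,002 + $1,292 + $95,480 = $142,597 (under)
September 2020–December 2020: $30,002 + $1,292 + $95,480 + $1,729 = $128,503 (under)
At least one window exceeds $197,000.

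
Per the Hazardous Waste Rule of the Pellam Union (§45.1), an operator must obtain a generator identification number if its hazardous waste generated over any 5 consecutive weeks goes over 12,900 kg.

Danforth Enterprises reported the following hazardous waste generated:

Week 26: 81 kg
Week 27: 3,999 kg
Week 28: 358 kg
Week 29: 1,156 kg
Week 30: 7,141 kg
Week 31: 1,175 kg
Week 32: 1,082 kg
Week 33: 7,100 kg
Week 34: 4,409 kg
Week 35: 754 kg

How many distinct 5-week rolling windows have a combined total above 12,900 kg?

Week 26–Week 30: 81 kg + 3,999 kg + 358 kg + 1,156 kg + 7,141 kg = 12,735 kg (under)
Week 27–Week 31: 3,999 kg + 358 kg + 1,156 kg + 7,141 kg + 1,175 kg = 13,829 kg (over)
Week 28–Week 32: 358 kg + 1,156 kg + 7,141 kg + 1,175 kg + 1,082 kg = 10,912 kg (under)
Week 29–Week 33: 1,156 kg + 7,141 kg + 1,175 kg + 1,082 kg + 7,100 kg = 17,654 kg (over)
Week 30–Week 34: 7,141 kg + 1,175 kg + 1,082 kg + 7,100 kg + 4,409 kg = 20,907 kg (over)
Week 31–Week 35: 1,175 kg + 1,082 kg + 7,100 kg + 4,409 kg + 754 kg = 14,520 kg (over)
4 windows exceed the threshold.

4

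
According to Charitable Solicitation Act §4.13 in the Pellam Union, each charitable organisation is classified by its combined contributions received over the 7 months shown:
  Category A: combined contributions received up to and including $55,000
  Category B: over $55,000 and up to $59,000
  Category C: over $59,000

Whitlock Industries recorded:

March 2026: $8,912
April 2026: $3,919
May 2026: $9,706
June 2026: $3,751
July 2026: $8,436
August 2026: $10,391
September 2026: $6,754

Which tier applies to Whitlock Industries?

Category A

Combined contributions received: $8,912 + $3,919 + $9,706 + $3,751 + $8,436 + $10,391 + $6,754 = $51,869.
$51,869 ≤ $55,000, so Category A applies.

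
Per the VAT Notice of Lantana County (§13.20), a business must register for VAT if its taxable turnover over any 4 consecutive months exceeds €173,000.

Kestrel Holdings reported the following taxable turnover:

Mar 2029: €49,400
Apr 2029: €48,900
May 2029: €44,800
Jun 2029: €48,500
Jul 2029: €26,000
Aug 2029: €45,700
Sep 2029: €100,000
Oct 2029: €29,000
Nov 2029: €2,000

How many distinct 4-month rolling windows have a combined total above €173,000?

4

Mar 2029–Jun 2029: €49,400 + €48,900 + €44,800 + €48,500 = €191,600 (over)
Apr 2029–Jul 2029: €48,900 + €44,800 + €48,500 + €26,000 = €168,200 (under)
May 2029–Aug 2029: €44,800 + €48,500 + €26,000 + €45,700 = €165,000 (under)
Jun 2029–Sep 2029: €48,500 + €26,000 + €45,700 + €100,000 = €220,200 (over)
Jul 2029–Oct 2029: €26,000 + €45,700 + €100,000 + €29,000 = €200,700 (over)
Aug 2029–Nov 2029: €45,700 + €100,000 + €29,000 + €2,000 = €176,700 (over)
4 windows exceed the threshold.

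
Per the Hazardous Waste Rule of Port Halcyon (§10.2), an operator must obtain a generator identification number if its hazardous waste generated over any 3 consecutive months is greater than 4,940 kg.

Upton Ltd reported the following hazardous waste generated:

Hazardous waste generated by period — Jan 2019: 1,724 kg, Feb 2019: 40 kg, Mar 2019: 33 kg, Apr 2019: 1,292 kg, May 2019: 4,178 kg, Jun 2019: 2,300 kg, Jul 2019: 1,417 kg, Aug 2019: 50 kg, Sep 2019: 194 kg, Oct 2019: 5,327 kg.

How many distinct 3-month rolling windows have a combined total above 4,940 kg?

Jan 2019–Mar 2019: 1,724 kg + 40 kg + 33 kg = 1,797 kg (under)
Feb 2019–Apr 2019: 40 kg + 33 kg + 1,292 kg = 1,365 kg (under)
Mar 2019–May 2019: 33 kg + 1,292 kg + 4,178 kg = 5,503 kg (over)
Apr 2019–Jun 2019: 1,292 kg + 4,178 kg + 2,300 kg = 7,770 kg (over)
May 2019–Jul 2019: 4,178 kg + 2,300 kg + 1,417 kg = 7,895 kg (over)
Jun 2019–Aug 2019: 2,300 kg + 1,417 kg + 50 kg = 3,767 kg (under)
Jul 2019–Sep 2019: 1,417 kg + 50 kg + 194 kg = 1,661 kg (under)
Aug 2019–Oct 2019: 50 kg + 194 kg + 5,327 kg = 5,571 kg (over)
4 windows exceed the threshold.

4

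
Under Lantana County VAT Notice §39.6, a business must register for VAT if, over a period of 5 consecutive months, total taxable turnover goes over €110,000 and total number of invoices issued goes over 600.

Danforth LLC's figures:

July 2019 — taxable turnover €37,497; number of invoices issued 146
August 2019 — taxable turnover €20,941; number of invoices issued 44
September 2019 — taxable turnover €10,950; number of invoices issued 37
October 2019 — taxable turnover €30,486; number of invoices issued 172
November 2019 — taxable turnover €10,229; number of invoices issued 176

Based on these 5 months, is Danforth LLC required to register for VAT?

Total taxable turnover: €37,497 + €20,941 + €10,950 + €30,486 + €10,229 = €110,103 (> €110,000).
Total number of invoices issued: 146 + 44 + 37 + 172 + 176 = 575 (≤ 600).
The test is 'and': the rule requires both, and at least one is not exceeded.

No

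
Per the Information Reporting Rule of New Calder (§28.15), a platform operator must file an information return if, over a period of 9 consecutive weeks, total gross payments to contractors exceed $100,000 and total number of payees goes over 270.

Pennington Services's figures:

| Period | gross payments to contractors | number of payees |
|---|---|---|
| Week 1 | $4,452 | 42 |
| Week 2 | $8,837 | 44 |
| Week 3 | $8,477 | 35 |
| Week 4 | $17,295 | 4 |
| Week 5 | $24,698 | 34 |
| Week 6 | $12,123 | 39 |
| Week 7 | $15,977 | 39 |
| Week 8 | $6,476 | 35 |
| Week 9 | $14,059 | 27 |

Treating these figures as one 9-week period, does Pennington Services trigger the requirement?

Total gross payments to contractors: $4,452 + $8,837 + $8,477 + $17,295 + $24,698 + $12,123 + $15,977 + $6,476 + $14,059 = $112,394 (> $100,000).
Total number of payees: 42 + 44 + 35 + 4 + 34 + 39 + 39 + 35 + 27 = 299 (> 270).
The test is 'and': both thresholds are exceeded.

Yes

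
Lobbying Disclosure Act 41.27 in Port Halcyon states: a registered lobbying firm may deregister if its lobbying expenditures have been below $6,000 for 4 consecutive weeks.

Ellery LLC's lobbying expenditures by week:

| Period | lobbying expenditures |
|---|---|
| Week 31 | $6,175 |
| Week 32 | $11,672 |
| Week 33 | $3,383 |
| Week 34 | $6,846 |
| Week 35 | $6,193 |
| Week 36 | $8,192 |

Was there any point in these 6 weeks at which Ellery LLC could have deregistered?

No

Weeks below $6,000: Week 33.
Longest run of consecutive weeks below the threshold: 1.
1 < 4, so Ellery LLC never became eligible.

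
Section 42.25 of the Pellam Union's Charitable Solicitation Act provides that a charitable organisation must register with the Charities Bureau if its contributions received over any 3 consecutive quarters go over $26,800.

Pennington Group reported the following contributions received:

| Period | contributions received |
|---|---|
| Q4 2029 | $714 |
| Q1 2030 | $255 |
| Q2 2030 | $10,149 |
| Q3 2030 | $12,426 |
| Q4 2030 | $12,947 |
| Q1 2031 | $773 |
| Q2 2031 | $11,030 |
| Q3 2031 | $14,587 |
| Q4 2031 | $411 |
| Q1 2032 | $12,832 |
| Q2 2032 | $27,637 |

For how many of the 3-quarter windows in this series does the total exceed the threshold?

3

Q4 2029–Q2 2030: $714 + $255 + $10,149 = $11,118 (under)
Q1 2030–Q3 2030: $255 + $10,149 + $12,426 = $22,830 (under)
Q2 2030–Q4 2030: $10,149 + $12,426 + $12,947 = $35,522 (over)
Q3 2030–Q1 2031: $12,426 + $12,947 + $773 = $26,146 (under)
Q4 2030–Q2 2031: $12,947 + $773 + $11,030 = $24,750 (under)
Q1 2031–Q3 2031: $773 + $11,030 + $14,587 = $26,390 (under)
Q2 2031–Q4 2031: $11,030 + $14,587 + $411 = $26,028 (under)
Q3 2031–Q1 2032: $14,587 + $411 + $12,832 = $27,830 (over)
Q4 2031–Q2 2032: $411 + $12,832 + $27,637 = $40,880 (over)
3 windows exceed the threshold.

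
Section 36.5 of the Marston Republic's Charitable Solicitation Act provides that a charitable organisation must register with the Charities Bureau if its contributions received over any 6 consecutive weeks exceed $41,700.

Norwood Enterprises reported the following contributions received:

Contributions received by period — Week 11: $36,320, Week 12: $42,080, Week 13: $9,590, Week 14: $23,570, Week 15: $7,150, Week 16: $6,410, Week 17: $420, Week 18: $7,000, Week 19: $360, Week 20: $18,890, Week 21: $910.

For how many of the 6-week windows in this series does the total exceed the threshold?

4

Week 11–Week 16: $36,320 + $42,080 + $9,590 + $23,570 + $7,150 + $6,410 = $125,120 (over)
Week 12–Week 17: $42,080 + $9,590 + $23,570 + $7,150 + $6,410 + $420 = $89,220 (over)
Week 13–Week 18: $9,590 + $23,570 + $7,150 + $6,410 + $420 + $7,000 = $54,140 (over)
Week 14–Week 19: $23,570 + $7,150 + $6,410 + $420 + $7,000 + $360 = $44,910 (over)
Week 15–Week 20: $7,150 + $6,410 + $420 + $7,000 + $360 + $18,890 = $40,230 (under)
Week 16–Week 21: $6,410 + $420 + $7,000 + $360 + $18,890 + $910 = $33,990 (under)
4 windows exceed the threshold.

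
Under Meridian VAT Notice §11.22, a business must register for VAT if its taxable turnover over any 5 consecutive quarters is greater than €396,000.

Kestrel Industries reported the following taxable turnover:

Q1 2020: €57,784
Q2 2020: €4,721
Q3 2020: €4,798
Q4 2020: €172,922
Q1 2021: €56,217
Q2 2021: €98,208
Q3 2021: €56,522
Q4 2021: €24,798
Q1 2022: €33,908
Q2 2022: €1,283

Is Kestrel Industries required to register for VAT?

Yes

Q1 2020–Q1 2021: €57,784 + €4,721 + €4,798 + €172,922 + €56,217 = €296,442 (under)
Q2 2020–Q2 2021: €4,721 + €4,798 + €172,922 + €56,217 + €98,208 = €336,866 (under)
Q3 2020–Q3 2021: €4,798 + €172,922 + €56,217 + €98,208 + €56,522 = €388,667 (under)
Q4 2020–Q4 2021: €172,922 + €56,217 + €98,208 + €56,522 + €24,798 = €408,667 (over)
Q1 2021–Q1 2022: €56,217 + €98,208 + €56,522 + €24,798 + €33,908 = €269,653 (under)
Q2 2021–Q2 2022: €98,208 + €56,522 + €24,798 + €33,908 + €1,283 = €214,719 (under)
At least one window exceeds €396,000.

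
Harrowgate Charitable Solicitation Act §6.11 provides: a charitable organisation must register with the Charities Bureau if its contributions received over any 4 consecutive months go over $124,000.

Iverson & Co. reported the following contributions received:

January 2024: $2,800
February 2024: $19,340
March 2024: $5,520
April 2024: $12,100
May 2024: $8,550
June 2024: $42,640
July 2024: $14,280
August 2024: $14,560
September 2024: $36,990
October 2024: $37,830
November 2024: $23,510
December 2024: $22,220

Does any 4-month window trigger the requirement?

January 2024–April 2024: $2,800 + $19,340 + $5,520 + $12,100 = $39,760 (under)
February 2024–May 2024: $19,340 + $5,520 + $12,100 + $8,550 = $45,510 (under)
March 2024–June 2024: $5,520 + $12,100 + $8,550 + $42,640 = $68,810 (under)
April 2024–July 2024: $12,100 + $8,550 + $42,640 + $14,280 = $77,570 (under)
May 2024–August 2024: $8,550 + $42,640 + $14,280 + $14,560 = $80,030 (under)
June 2024–September 2024: $42,640 + $14,280 + $14,560 + $36,990 = $108,470 (under)
July 2024–October 2024: $14,280 + $14,560 + $36,990 + $37,830 = $103,660 (under)
August 2024–November 2024: $14,560 + $36,990 + $37,830 + $23,510 = $112,890 (under)
September 2024–December 2024: $36,990 + $37,830 + $23,510 + $22,220 = $120,550 (under)
No window exceeds $124,000.

No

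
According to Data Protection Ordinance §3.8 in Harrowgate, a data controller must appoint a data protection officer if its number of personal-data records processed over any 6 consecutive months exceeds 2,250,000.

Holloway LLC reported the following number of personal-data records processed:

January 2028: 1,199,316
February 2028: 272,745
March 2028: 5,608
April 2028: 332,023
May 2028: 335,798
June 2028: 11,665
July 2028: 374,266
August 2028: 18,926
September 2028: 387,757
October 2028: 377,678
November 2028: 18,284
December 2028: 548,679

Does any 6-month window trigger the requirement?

January 2028–June 2028: 1,199,316 + 272,745 + 5,608 + 332,023 + 335,798 + 11,665 = 2,157,155 (under)
February 2028–July 2028: 272,745 + 5,608 + 332,023 + 335,798 + 11,665 + 374,266 = 1,332,105 (under)
March 2028–August 2028: 5,608 + 332,023 + 335,798 + 11,665 + 374,266 + 18,926 = 1,078,286 (under)
April 2028–September 2028: 332,023 + 335,798 + 11,665 + 374,266 + 18,926 + 387,757 = 1,460,435 (under)
May 2028–October 2028: 335,798 + 11,665 + 374,266 + 18,926 + 387,757 + 377,678 = 1,506,090 (under)
June 2028–November 2028: 11,665 + 374,266 + 18,926 + 387,757 + 377,678 + 18,284 = 1,188,576 (under)
July 2028–December 2028: 374,266 + 18,926 + 387,757 + 377,678 + 18,284 + 548,679 = 1,725,590 (under)
No window exceeds 2,250,000.

No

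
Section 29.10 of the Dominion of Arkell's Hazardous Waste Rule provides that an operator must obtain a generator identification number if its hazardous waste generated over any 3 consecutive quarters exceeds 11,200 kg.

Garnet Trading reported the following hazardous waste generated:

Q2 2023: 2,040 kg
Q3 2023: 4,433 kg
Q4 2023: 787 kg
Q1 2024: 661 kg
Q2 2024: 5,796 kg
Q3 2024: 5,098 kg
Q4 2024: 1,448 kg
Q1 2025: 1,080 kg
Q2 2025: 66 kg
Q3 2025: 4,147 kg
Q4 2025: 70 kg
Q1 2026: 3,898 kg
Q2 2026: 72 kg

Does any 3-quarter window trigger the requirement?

Q2 2023–Q4 2023: 2,040 kg + 4,433 kg + 787 kg = 7,260 kg (under)
Q3 2023–Q1 2024: 4,433 kg + 787 kg + 661 kg = 5,881 kg (under)
Q4 2023–Q2 2024: 787 kg + 661 kg + 5,796 kg = 7,244 kg (under)
Q1 2024–Q3 2024: 661 kg + 5,796 kg + 5,098 kg = 11,555 kg (over)
Q2 2024–Q4 2024: 5,796 kg + 5,098 kg + 1,448 kg = 12,342 kg (over)
Q3 2024–Q1 2025: 5,098 kg + 1,448 kg + 1,080 kg = 7,626 kg (under)
Q4 2024–Q2 2025: 1,448 kg + 1,080 kg + 66 kg = 2,594 kg (under)
Q1 2025–Q3 2025: 1,080 kg + 66 kg + 4,147 kg = 5,293 kg (under)
Q2 2025–Q4 2025: 66 kg + 4,147 kg + 70 kg = 4,283 kg (under)
Q3 2025–Q1 2026: 4,147 kg + 70 kg + 3,898 kg = 8,115 kg (under)
Q4 2025–Q2 2026: 70 kg + 3,898 kg + 72 kg = 4,040 kg (under)
At least one window exceeds 11,200 kg.

Yes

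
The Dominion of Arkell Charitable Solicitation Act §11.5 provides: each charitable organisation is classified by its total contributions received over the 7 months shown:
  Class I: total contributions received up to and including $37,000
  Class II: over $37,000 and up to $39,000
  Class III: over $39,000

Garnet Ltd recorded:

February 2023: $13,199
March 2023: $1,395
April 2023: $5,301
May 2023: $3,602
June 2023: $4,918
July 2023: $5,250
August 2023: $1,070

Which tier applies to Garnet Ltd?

Class I

Total contributions received: $13,199 + $1,395 + $5,301 + $3,602 + $4,918 + $5,250 + $1,070 = $34,735.
$34,735 ≤ $37,000, so Class I applies.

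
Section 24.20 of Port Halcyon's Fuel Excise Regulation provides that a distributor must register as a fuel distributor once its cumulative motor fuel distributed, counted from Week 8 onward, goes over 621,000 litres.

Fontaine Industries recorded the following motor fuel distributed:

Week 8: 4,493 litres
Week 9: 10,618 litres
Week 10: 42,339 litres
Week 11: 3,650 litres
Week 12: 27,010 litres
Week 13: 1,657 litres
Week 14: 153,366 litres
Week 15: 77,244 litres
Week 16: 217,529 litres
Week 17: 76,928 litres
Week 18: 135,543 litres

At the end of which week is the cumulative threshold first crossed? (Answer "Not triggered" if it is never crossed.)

Week 18

Through Week 8: 4,493 litres
Through Week 9: 15,111 litres
Through Week 10: 57,450 litres
Through Week 11: 61,100 litres
Through Week 12: 88,110 litres
Through Week 13: 89,767 litres
Through Week 14: 243,133 litres
Through Week 15: 320,377 litres
Through Week 16: 537,906 litres
Through Week 17: 614,834 litres
Through Week 18: 750,377 litres ← exceeds threshold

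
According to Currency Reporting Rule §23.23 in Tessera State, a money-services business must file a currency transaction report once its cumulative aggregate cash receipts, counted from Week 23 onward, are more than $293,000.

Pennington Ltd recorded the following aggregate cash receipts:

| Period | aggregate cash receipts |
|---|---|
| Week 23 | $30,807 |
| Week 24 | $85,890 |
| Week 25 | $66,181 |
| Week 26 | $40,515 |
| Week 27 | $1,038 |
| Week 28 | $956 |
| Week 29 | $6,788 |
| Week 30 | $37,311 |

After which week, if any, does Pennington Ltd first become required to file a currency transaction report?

Not triggered

Through Week 23: $30,807
Through Week 24: $116,697
Through Week 25: $182,878
Through Week 26: $223,393
Through Week 27: $224,431
Through Week 28: $225,387
Through Week 29: $232,175
Through Week 30: $269,486
Final cumulative total $269,486 ≤ $293,000; the threshold is never exceeded.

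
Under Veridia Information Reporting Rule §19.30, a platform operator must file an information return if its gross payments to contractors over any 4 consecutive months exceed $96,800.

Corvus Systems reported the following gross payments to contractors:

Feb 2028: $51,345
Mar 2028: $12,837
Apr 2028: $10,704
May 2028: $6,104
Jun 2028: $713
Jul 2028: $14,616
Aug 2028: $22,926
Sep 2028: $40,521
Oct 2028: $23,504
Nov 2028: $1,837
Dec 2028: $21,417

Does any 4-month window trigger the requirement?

Feb 2028–May 2028: $51,345 + $12,837 + $10,704 + $6,104 = $80,990 (under)
Mar 2028–Jun 2028: $12,837 + $10,704 + $6,104 + $713 = $30,358 (under)
Apr 2028–Jul 2028: $10,704 + $6,104 + $713 + $14,616 = $32,137 (under)
May 2028–Aug 2028: $6,104 + $713 + $14,616 + $22,926 = $44,359 (under)
Jun 2028–Sep 2028: $713 + $14,616 + $22,926 + $40,521 = $78,776 (under)
Jul 2028–Oct 2028: $14,616 + $22,926 + $40,521 + $23,504 = $101,567 (over)
Aug 2028–Nov 2028: $22,926 + $40,521 + $23,504 + $1,837 = $88,788 (under)
Sep 2028–Dec 2028: $40,521 + $23,504 + $1,837 + $21,417 = $87,279 (under)
At least one window exceeds $96,800.

Yes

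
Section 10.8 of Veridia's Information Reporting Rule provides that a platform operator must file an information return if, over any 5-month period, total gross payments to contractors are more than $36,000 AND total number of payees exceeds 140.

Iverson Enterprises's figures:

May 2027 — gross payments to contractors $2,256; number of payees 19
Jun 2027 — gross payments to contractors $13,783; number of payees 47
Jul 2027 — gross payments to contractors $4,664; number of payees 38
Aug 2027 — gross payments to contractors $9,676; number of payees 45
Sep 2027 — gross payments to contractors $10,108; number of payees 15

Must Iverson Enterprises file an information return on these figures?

Yes

Total gross payments to contractors: $2,256 + $13,783 + $4,664 + $9,676 + $10,108 = $40,487 (> $36,000).
Total number of payees: 19 + 47 + 38 + 45 + 15 = 164 (> 140).
The test is 'and': both thresholds are exceeded.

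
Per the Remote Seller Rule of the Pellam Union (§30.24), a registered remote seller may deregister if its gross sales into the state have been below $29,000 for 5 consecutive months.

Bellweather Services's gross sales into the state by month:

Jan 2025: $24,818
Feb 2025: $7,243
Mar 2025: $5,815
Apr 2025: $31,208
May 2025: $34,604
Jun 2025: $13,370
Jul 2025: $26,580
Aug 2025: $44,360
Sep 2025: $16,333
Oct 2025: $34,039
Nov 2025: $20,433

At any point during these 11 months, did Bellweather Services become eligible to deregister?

Months below $29,000: Jan 2025, Feb 2025, Mar 2025, Jun 2025, Jul 2025, Sep 2025, Nov 2025.
Longest run of consecutive months below the threshold: 3.
3 < 5, so Bellweather Services never became eligible.

No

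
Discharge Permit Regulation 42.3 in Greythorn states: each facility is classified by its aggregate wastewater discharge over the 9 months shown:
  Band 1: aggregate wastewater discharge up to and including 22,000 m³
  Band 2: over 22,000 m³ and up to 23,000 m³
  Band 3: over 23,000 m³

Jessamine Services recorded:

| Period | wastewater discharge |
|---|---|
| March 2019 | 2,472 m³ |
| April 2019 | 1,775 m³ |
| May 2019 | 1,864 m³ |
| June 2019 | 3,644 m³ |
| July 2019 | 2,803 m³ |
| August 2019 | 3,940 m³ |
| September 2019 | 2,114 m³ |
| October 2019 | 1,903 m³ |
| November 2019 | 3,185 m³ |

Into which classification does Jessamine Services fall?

Aggregate wastewater discharge: 2,472 m³ + 1,775 m³ + 1,864 m³ + 3,644 m³ + 2,803 m³ + 3,940 m³ + 2,114 m³ + 1,903 m³ + 3,185 m³ = 23,700 m³.
23,700 m³ > 23,000 m³, so Band 3 applies.

Band 3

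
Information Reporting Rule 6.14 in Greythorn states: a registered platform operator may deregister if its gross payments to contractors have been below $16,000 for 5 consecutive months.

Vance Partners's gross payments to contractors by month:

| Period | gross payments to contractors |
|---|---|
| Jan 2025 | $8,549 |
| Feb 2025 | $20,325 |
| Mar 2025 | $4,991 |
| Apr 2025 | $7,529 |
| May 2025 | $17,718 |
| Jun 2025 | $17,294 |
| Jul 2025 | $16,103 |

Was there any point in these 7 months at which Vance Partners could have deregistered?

No

Months below $16,000: Jan 2025, Mar 2025, Apr 2025.
Longest run of consecutive months below the threshold: 2.
2 < 5, so Vance Partners never became eligible.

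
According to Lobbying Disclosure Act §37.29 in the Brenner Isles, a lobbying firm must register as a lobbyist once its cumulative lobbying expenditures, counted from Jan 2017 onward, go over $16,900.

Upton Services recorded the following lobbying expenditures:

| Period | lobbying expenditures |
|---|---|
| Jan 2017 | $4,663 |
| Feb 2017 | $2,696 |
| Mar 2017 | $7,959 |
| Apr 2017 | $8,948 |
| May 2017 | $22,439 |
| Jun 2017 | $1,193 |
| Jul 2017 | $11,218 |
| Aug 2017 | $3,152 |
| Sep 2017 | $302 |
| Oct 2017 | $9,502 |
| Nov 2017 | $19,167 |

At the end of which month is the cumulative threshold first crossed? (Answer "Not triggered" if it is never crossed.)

Through Jan 2017: $4,663
Through Feb 2017: $7,359
Through Mar 2017: $15,318
Through Apr 2017: $24,266 ← exceeds threshold

Apr 2017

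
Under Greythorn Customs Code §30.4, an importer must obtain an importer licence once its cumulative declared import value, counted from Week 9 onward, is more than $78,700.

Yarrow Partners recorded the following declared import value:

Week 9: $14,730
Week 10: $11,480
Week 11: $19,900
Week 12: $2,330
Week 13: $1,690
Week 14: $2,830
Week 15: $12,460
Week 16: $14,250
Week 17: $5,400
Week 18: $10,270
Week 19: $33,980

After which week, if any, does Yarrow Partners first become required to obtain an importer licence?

Through Week 9: $14,730
Through Week 10: $26,210
Through Week 11: $46,110
Through Week 12: $48,440
Through Week 13: $50,130
Through Week 14: $52,960
Through Week 15: $65,420
Through Week 16: $79,670 ← exceeds threshold

Week 16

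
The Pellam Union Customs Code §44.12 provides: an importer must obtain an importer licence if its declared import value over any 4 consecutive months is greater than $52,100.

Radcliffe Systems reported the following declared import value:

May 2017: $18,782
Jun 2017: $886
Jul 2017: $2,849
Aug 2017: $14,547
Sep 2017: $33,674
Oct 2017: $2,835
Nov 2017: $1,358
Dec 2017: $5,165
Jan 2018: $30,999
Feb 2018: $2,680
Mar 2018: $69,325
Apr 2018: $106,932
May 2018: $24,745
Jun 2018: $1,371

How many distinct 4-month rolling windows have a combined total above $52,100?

May 2017–Aug 2017: $18,782 + $886 + $2,849 + $14,547 = $37,064 (under)
Jun 2017–Sep 2017: $886 + $2,849 + $14,547 + $33,674 = $51,956 (under)
Jul 2017–Oct 2017: $2,849 + $14,547 + $33,674 + $2,835 = $53,905 (over)
Aug 2017–Nov 2017: $14,547 + $33,674 + $2,835 + $1,358 = $52,414 (over)
Sep 2017–Dec 2017: $33,674 + $2,835 + $1,358 + $5,165 = $43,032 (under)
Oct 2017–Jan 2018: $2,835 + $1,358 + $5,165 + $30,999 = $40,357 (under)
Nov 2017–Feb 2018: $1,358 + $5,165 + $30,999 + $2,680 = $40,202 (under)
Dec 2017–Mar 2018: $5,165 + $30,999 + $2,680 + $69,325 = $108,169 (over)
Jan 2018–Apr 2018: $30,999 + $2,680 + $69,325 + $106,932 = $209,936 (over)
Feb 2018–May 2018: $2,680 + $69,325 + $106,932 + $24,745 = $203,682 (over)
Mar 2018–Jun 2018: $69,325 + $106,932 + $24,745 + $1,371 = $202,373 (over)
6 windows exceed the threshold.

6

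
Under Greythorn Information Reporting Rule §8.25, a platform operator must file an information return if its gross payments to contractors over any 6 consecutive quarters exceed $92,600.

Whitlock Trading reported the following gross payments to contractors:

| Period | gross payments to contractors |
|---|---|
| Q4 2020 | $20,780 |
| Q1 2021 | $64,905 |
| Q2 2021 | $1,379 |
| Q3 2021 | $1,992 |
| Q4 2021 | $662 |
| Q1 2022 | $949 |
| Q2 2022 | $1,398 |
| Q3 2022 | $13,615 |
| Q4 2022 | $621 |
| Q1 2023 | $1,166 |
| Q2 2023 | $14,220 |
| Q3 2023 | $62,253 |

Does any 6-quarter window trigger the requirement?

Q4 2020–Q1 2022: $20,780 + $64,905 + $1,379 + $1,992 + $662 + $949 = $90,667 (under)
Q1 2021–Q2 2022: $64,905 + $1,379 + $1,992 + $662 + $949 + $1,398 = $71,285 (under)
Q2 2021–Q3 2022: $1,379 + $1,992 + $662 + $949 + $1,398 + $13,615 = $19,995 (under)
Q3 2021–Q4 2022: $1,992 + $662 + $949 + $1,398 + $13,615 + $621 = $19,237 (under)
Q4 2021–Q1 2023: $662 + $949 + $1,398 + $13,615 + $621 + $1,166 = $18,411 (under)
Q1 2022–Q2 2023: $949 + $1,398 + $13,615 + $621 + $1,166 + $14,220 = $31,969 (under)
Q2 2022–Q3 2023: $1,398 + $13,615 + $621 + $1,166 + $14,220 + $62,253 = $93,273 (over)
At least one window exceeds $92,600.

Yes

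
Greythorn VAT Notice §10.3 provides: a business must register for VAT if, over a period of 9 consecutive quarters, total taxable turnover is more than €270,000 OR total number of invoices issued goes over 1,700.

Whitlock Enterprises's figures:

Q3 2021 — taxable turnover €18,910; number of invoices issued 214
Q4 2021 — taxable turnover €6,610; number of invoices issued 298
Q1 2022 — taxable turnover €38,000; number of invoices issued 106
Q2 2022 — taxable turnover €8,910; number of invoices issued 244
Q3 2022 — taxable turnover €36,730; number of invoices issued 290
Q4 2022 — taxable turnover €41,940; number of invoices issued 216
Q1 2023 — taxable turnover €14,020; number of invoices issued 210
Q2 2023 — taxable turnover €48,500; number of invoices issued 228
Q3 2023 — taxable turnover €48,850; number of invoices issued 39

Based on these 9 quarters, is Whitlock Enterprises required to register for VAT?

Yes

Total taxable turnover: €18,910 + €6,610 + €38,000 + €8,910 + €36,730 + €41,940 + €14,020 + €48,500 + €48,850 = €262,470 (≤ €270,000).
Total number of invoices issued: 214 + 298 + 106 + 244 + 290 + 216 + 210 + 228 + 39 = 1,845 (> 1,700).
The test is 'or': at least one threshold is exceeded.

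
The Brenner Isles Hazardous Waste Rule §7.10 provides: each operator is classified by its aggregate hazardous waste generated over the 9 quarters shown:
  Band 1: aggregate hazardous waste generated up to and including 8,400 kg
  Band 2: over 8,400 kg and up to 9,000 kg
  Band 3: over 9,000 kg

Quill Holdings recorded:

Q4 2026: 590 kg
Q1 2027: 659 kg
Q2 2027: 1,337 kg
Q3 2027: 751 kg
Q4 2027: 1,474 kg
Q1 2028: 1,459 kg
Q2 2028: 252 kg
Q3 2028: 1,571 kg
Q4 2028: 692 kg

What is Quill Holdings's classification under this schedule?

Band 2

Aggregate hazardous waste generated: 590 kg + 659 kg + 1,337 kg + 751 kg + 1,474 kg + 1,459 kg + 252 kg + 1,571 kg + 692 kg = 8,785 kg.
8,400 kg < 8,785 kg ≤ 9,000 kg, so Band 2 applies.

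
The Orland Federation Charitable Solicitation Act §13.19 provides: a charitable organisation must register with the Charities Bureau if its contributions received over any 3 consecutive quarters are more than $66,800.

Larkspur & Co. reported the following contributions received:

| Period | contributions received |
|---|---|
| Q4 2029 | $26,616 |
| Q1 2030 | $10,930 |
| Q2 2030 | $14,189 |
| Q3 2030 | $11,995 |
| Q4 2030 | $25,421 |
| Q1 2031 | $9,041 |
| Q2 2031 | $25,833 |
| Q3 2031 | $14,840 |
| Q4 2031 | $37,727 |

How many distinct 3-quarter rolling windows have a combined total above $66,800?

1

Q4 2029–Q2 2030: $26,616 + $10,930 + $14,189 = $51,735 (under)
Q1 2030–Q3 2030: $10,930 + $14,189 + $11,995 = $37,114 (under)
Q2 2030–Q4 2030: $14,189 + $11,995 + $25,421 = $51,605 (under)
Q3 2030–Q1 2031: $11,995 + $25,421 + $9,041 = $46,457 (under)
Q4 2030–Q2 2031: $25,421 + $9,041 + $25,833 = $60,295 (under)
Q1 2031–Q3 2031: $9,041 + $25,833 + $14,840 = $49,714 (under)
Q2 2031–Q4 2031: $25,833 + $14,840 + $37,727 = $78,400 (over)
1 window exceeds the threshold.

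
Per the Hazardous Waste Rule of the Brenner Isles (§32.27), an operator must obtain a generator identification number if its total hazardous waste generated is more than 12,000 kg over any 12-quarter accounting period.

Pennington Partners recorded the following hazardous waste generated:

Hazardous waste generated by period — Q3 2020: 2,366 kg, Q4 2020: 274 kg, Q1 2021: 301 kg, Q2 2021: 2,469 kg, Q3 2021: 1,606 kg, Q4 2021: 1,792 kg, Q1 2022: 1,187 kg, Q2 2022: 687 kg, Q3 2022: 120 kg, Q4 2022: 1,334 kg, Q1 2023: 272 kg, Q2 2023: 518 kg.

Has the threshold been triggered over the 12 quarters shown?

Yes

Total hazardous waste generated: 2,366 kg + 274 kg + 301 kg + 2,469 kg + 1,606 kg + 1,792 kg + 1,187 kg + 687 kg + 120 kg + 1,334 kg + 272 kg + 518 kg = 12,926 kg.
12,926 kg > 12,000 kg, so the threshold is exceeded.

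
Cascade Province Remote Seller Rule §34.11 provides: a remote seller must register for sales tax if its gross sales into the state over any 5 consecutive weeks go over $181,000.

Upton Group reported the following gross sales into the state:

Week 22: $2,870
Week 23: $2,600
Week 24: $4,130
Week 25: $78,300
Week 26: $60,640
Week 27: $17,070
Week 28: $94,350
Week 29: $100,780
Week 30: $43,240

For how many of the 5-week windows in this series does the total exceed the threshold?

Week 22–Week 26: $2,870 + $2,600 + $4,130 + $78,300 + $60,640 = $148,540 (under)
Week 23–Week 27: $2,600 + $4,130 + $78,300 + $60,640 + $17,070 = $162,740 (under)
Week 24–Week 28: $4,130 + $78,300 + $60,640 + $17,070 + $94,350 = $254,490 (over)
Week 25–Week 29: $78,300 + $60,640 + $17,070 + $94,350 + $100,780 = $351,140 (over)
Week 26–Week 30: $60,640 + $17,070 + $94,350 + $100,780 + $43,240 = $316,080 (over)
3 windows exceed the threshold.

3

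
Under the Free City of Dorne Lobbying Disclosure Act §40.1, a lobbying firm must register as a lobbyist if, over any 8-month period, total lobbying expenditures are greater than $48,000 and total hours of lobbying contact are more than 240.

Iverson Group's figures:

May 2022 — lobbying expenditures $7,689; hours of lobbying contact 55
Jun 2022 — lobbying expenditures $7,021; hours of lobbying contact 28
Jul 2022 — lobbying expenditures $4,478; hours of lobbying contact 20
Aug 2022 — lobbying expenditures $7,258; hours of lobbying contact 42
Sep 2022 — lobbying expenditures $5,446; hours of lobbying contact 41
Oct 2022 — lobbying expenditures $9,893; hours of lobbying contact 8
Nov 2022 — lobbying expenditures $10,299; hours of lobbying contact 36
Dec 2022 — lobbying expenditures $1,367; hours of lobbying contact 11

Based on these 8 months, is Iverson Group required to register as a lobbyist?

Yes

Total lobbying expenditures: $7,689 + $7,021 + $4,478 + $7,258 + $5,446 + $9,893 + $10,299 + $1,367 = $53,451 (> $48,000).
Total hours of lobbying contact: 55 + 28 + 20 + 42 + 41 + 8 + 36 + 11 = 241 (> 240).
The test is 'and': both thresholds are exceeded.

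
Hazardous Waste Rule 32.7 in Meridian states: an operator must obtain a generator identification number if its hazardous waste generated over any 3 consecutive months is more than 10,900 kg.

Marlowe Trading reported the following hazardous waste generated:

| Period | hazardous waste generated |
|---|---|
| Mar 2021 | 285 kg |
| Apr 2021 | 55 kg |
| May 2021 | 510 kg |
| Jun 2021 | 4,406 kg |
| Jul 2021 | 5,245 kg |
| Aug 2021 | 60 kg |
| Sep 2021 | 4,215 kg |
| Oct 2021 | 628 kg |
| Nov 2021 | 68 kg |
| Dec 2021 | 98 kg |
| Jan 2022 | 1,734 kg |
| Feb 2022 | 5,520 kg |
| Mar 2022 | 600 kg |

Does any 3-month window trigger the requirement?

No

Mar 2021–May 2021: 285 kg + 55 kg + 510 kg = 850 kg (under)
Apr 2021–Jun 2021: 55 kg + 510 kg + 4,406 kg = 4,971 kg (under)
May 2021–Jul 2021: 510 kg + 4,406 kg + 5,245 kg = 10,161 kg (under)
Jun 2021–Aug 2021: 4,406 kg + 5,245 kg + 60 kg = 9,711 kg (under)
Jul 2021–Sep 2021: 5,245 kg + 60 kg + 4,215 kg = 9,520 kg (under)
Aug 2021–Oct 2021: 60 kg + 4,215 kg + 628 kg = 4,903 kg (under)
Sep 2021–Nov 2021: 4,215 kg + 628 kg + 68 kg = 4,911 kg (under)
Oct 2021–Dec 2021: 628 kg + 68 kg + 98 kg = 794 kg (under)
Nov 2021–Jan 2022: 68 kg + 98 kg + 1,734 kg = 1,900 kg (under)
Dec 2021–Feb 2022: 98 kg + 1,734 kg + 5,520 kg = 7,352 kg (under)
Jan 2022–Mar 2022: 1,734 kg + 5,520 kg + 600 kg = 7,854 kg (under)
No window exceeds 10,900 kg.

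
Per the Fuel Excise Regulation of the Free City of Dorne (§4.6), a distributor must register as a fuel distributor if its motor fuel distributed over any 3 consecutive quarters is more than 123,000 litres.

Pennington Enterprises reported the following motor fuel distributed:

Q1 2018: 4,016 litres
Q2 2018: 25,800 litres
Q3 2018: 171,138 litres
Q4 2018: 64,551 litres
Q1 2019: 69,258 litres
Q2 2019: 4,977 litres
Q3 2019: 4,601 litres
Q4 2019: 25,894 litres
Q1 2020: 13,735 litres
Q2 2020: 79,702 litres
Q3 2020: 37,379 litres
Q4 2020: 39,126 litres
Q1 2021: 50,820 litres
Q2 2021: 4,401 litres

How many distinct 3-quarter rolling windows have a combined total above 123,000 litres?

Q1 2018–Q3 2018: 4,016 litres + 25,800 litres + 171,138 litres = 200,954 litres (over)
Q2 2018–Q4 2018: 25,800 litres + 171,138 litres + 64,551 litres = 261,489 litres (over)
Q3 2018–Q1 2019: 171,138 litres + 64,551 litres + 69,258 litres = 304,947 litres (over)
Q4 2018–Q2 2019: 64,551 litres + 69,258 litres + 4,977 litres = 138,786 litres (over)
Q1 2019–Q3 2019: 69,258 litres + 4,977 litres + 4,601 litres = 78,836 litres (under)
Q2 2019–Q4 2019: 4,977 litres + 4,601 litres + 25,894 litres = 35,472 litres (under)
Q3 2019–Q1 2020: 4,601 litres + 25,894 litres + 13,735 litres = 44,230 litres (under)
Q4 2019–Q2 2020: 25,894 litres + 13,735 litres + 79,702 litres = 119,331 litres (under)
Q1 2020–Q3 2020: 13,735 litres + 79,702 litres + 37,379 litres = 130,816 litres (over)
Q2 2020–Q4 2020: 79,702 litres + 37,379 litres + 39,126 litres = 156,207 litres (over)
Q3 2020–Q1 2021: 37,379 litres + 39,126 litres + 50,820 litres = 127,325 litres (over)
Q4 2020–Q2 2021: 39,126 litres + 50,820 litres + 4,401 litres = 94,347 litres (under)
7 windows exceed the threshold.

7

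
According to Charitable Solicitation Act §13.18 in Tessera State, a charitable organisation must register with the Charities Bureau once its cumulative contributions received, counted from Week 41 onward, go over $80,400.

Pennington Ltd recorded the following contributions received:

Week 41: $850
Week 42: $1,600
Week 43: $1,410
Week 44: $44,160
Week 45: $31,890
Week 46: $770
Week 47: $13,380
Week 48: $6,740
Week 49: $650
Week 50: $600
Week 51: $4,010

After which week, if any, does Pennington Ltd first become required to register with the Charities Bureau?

Through Week 41: $850
Through Week 42: $2,450
Through Week 43: $3,860
Through Week 44: $48,020
Through Week 45: $79,910
Through Week 46: $80,680 ← exceeds threshold

Week 46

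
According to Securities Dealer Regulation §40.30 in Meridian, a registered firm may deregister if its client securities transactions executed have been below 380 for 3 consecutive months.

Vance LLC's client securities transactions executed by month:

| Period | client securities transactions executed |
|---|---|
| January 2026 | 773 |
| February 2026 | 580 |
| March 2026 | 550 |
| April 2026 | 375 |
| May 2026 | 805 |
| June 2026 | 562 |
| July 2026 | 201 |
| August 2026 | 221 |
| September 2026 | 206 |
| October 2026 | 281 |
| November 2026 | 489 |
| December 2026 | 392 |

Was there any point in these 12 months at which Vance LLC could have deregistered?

Yes

Months below 380: April 2026, July 2026, August 2026, September 2026, October 2026.
Longest run of consecutive months below the threshold: 4.
4 ≥ 3, so Vance LLC became eligible.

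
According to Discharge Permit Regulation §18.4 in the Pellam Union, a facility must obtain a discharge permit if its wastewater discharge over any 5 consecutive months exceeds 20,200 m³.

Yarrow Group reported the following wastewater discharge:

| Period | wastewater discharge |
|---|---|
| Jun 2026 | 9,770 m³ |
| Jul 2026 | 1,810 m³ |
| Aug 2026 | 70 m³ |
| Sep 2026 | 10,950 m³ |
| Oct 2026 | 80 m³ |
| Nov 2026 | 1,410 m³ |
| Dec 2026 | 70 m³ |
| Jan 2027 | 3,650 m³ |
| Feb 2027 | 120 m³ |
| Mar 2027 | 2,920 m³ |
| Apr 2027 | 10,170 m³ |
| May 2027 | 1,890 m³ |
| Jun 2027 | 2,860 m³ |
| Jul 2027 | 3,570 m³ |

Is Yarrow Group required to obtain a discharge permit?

Jun 2026–Oct 2026: 9,770 m³ + 1,810 m³ + 70 m³ + 10,950 m³ + 80 m³ = 22,680 m³ (over)
Jul 2026–Nov 2026: 1,810 m³ + 70 m³ + 10,950 m³ + 80 m³ + 1,410 m³ = 14,320 m³ (under)
Aug 2026–Dec 2026: 70 m³ + 10,950 m³ + 80 m³ + 1,410 m³ + 70 m³ = 12,580 m³ (under)
Sep 2026–Jan 2027: 10,950 m³ + 80 m³ + 1,410 m³ + 70 m³ + 3,650 m³ = 16,160 m³ (under)
Oct 2026–Feb 2027: 80 m³ + 1,410 m³ + 70 m³ + 3,650 m³ + 120 m³ = 5,330 m³ (under)
Nov 2026–Mar 2027: 1,410 m³ + 70 m³ + 3,650 m³ + 120 m³ + 2,920 m³ = 8,170 m³ (under)
Dec 2026–Apr 2027: 70 m³ + 3,650 m³ + 120 m³ + 2,920 m³ + 10,170 m³ = 16,930 m³ (under)
Jan 2027–May 2027: 3,650 m³ + 120 m³ + 2,920 m³ + 10,170 m³ + 1,890 m³ = 18,750 m³ (under)
Feb 2027–Jun 2027: 120 m³ + 2,920 m³ + 10,170 m³ + 1,890 m³ + 2,860 m³ = 17,960 m³ (under)
Mar 2027–Jul 2027: 2,920 m³ + 10,170 m³ + 1,890 m³ + 2,860 m³ + 3,570 m³ = 21,410 m³ (over)
At least one window exceeds 20,200 m³.

Yes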